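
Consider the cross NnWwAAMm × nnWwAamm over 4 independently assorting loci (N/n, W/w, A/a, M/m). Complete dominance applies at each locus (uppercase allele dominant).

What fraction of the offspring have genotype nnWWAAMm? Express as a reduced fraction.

NnWwAAMm gametes: NWAM×2, NWAm×2, NwAM×2, NwAm×2, nWAM×2, nWAm×2, nwAM×2, nwAm×2
nnWwAamm gametes: nWAm×4, nWam×4, nwAm×4, nwam×4
NnWwAAMm×nnWwAamm grid (16·16=256): NnWWAAMm=8 NnWWAAmm=8 NnWWAaMm=8 NnWWAamm=8 NnWwAAMm=16 NnWwAAmm=16 NnWwAaMm=16 NnWwAamm=16 NnwwAAMm=8 NnwwAAmm=8 NnwwAaMm=8 NnwwAamm=8 nnWWAAMm=8 nnWWAAmm=8 nnWWAaMm=8 nnWWAamm=8 nnWwAAMm=16 nnWwAAmm=16 nnWwAaMm=16 nnWwAamm=16 nnwwAAMm=8 nnwwAAmm=8 nnwwAaMm=8 nnwwAamm=8
nnWWAAMm hits 8/256; gcd=8; 8÷8/256÷8 = 1/32

P(nnWWAAMm) = 1/32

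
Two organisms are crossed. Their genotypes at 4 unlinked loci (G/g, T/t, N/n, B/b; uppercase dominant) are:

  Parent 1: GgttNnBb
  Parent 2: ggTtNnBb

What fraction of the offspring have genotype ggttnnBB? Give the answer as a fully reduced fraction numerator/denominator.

P(ggttnnBB) = 1/64

GgttNnBb gametes: GtNB×2, GtNb×2, GtnB×2, Gtnb×2, gtNB×2, gtNb×2, gtnB×2, gtnb×2
ggTtNnBb gametes: gTNB×2, gTNb×2, gTnB×2, gTnb×2, gtNB×2, gtNb×2, gtnB×2, gtnb×2
GgttNnBb×ggTtNnBb grid (16·16=256): GgTtNNBB=4 GgTtNNBb=8 GgTtNNbb=4 GgTtNnBB=8 GgTtNnBb=16 GgTtNnbb=8 GgTtnnBB=4 GgTtnnBb=8 GgTtnnbb=4 GgttNNBB=4 GgttNNBb=8 GgttNNbb=4 GgttNnBB=8 GgttNnBb=16 GgttNnbb=8 GgttnnBB=4 GgttnnBb=8 Ggttnnbb=4 ggTtNNBB=4 ggTtNNBb=8 ggTtNNbb=4 ggTtNnBB=8 ggTtNnBb=16 ggTtNnbb=8 ggTtnnBB=4 ggTtnnBb=8 ggTtnnbb=4 ggttNNBB=4 ggttNNBb=8 ggttNNbb=4 ggttNnBB=8 ggttNnBb=16 ggttNnbb=8 ggttnnBB=4 ggttnnBb=8 ggttnnbb=4
ggttnnBB hits 4/256; gcd=4; 4÷4/256÷4 = 1/64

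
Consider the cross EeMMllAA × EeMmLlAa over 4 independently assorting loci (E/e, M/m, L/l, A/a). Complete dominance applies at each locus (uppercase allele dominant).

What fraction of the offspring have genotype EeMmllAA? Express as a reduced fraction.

EeMMllAA gametes: EMlA×8, eMlA×8
EeMmLlAa gametes: EMLA×1, EMLa×1, EMlA×1, EMla×1, EmLA×1, EmLa×1, EmlA×1, Emla×1, eMLA×1, eMLa×1, eMlA×1, eMla×1, emLA×1, emLa×1, emlA×1, emla×1
EeMMllAA×EeMmLlAa grid (16·16=256): EEMMLlAA=8 EEMMLlAa=8 EEMMllAA=8 EEMMllAa=8 EEMmLlAA=8 EEMmLlAa=8 EEMmllAA=8 EEMmllAa=8 EeMMLlAA=16 EeMMLlAa=16 EeMMllAA=16 EeMMllAa=16 EeMmLlAA=16 EeMmLlAa=16 EeMmllAA=16 EeMmllAa=16 eeMMLlAA=8 eeMMLlAa=8 eeMMllAA=8 eeMMllAa=8 eeMmLlAA=8 eeMmLlAa=8 eeMmllAA=8 eeMmllAa=8
EeMmllAA hits 16/256; gcd=16; 16÷16/256÷16 = 1/16

P(EeMmllAA) = 1/16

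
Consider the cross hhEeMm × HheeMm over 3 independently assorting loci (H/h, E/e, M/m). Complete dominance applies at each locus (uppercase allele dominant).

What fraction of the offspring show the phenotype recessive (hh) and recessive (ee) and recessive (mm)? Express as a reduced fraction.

hhEeMm gametes: hEM×2, hEm×2, heM×2, hem×2
HheeMm gametes: HeM×2, Hem×2, heM×2, hem×2
hhEeMm×HheeMm grid (8·8=64): HhEeMM=4 HhEeMm=8 HhEemm=4 HheeMM=4 HheeMm=8 Hheemm=4 hhEeMM=4 hhEeMm=8 hhEemm=4 hheeMM=4 hheeMm=8 hheemm=4
hh ee mm hits 4/64; gcd=4; 4÷4/64÷4 = 1/16

P(hh ee mm) = 1/16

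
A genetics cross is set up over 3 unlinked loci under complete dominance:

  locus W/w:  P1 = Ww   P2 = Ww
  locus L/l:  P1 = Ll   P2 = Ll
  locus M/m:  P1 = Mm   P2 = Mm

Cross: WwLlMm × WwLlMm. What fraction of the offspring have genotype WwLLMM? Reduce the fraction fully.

WwLlMm gametes: WLM×1, WLm×1, WlM×1, Wlm×1, wLM×1, wLm×1, wlM×1, wlm×1
WwLlMm gametes: WLM×1, WLm×1, WlM×1, Wlm×1, wLM×1, wLm×1, wlM×1, wlm×1
WwLlMm×WwLlMm grid (8·8=64): WWLLMM=1 WWLLMm=2 WWLLmm=1 WWLlMM=2 WWLlMm=4 WWLlmm=2 WWllMM=1 WWllMm=2 WWllmm=1 WwLLMM=2 WwLLMm=4 WwLLmm=2 WwLlMM=4 WwLlMm=8 WwLlmm=4 WwllMM=2 WwllMm=4 Wwllmm=2 wwLLMM=1 wwLLMm=2 wwLLmm=1 wwLlMM=2 wwLlMm=4 wwLlmm=2 wwllMM=1 wwllMm=2 wwllmm=1
WwLLMM hits 2/64; gcd=2; 2÷2/64÷2 = 1/32

P(WwLLMM) = 1/32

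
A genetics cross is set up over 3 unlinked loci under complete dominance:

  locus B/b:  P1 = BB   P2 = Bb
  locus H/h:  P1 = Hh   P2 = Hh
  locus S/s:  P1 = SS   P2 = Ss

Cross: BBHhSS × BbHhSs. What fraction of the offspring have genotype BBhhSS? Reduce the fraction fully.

P(BBhhSS) = 1/16

BBHhSS gametes: BHS×4, BhS×4
BbHhSs gametes: BHS×1, BHs×1, BhS×1, Bhs×1, bHS×1, bHs×1, bhS×1, bhs×1
BBHhSS×BbHhSs grid (8·8=64): BBHHSS=4 BBHHSs=4 BBHhSS=8 BBHhSs=8 BBhhSS=4 BBhhSs=4 BbHHSS=4 BbHHSs=4 BbHhSS=8 BbHhSs=8 BbhhSS=4 BbhhSs=4
BBhhSS hits 4/64; gcd=4; 4÷4/64÷4 = 1/16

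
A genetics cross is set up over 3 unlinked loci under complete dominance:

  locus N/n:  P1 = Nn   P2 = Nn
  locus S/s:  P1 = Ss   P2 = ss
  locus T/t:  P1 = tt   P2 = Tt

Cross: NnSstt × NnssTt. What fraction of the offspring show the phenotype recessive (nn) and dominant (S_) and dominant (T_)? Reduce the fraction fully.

NnSstt gametes: NSt×2, Nst×2, nSt×2, nst×2
NnssTt gametes: NsT×2, Nst×2, nsT×2, nst×2
NnSstt×NnssTt grid (8·8=64): NNSsTt=4 NNSstt=4 NNssTt=4 NNsstt=4 NnSsTt=8 NnSstt=8 NnssTt=8 Nnsstt=8 nnSsTt=4 nnSstt=4 nnssTt=4 nnsstt=4
nn S_ T_ hits 4/64; gcd=4; 4÷4/64÷4 = 1/16

P(nn S_ T_) = 1/16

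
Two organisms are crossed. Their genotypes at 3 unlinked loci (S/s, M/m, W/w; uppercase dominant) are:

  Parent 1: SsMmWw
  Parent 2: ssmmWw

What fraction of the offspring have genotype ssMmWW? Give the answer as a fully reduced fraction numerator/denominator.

SsMmWw gametes: SMW×1, SMw×1, SmW×1, Smw×1, sMW×1, sMw×1, smW×1, smw×1
ssmmWw gametes: smW×4, smw×4
SsMmWw×ssmmWw grid (8·8=64): SsMmWW=4 SsMmWw=8 SsMmww=4 SsmmWW=4 SsmmWw=8 Ssmmww=4 ssMmWW=4 ssMmWw=8 ssMmww=4 ssmmWW=4 ssmmWw=8 ssmmww=4
ssMmWW hits 4/64; gcd=4; 4÷4/64÷4 = 1/16

P(ssMmWW) = 1/16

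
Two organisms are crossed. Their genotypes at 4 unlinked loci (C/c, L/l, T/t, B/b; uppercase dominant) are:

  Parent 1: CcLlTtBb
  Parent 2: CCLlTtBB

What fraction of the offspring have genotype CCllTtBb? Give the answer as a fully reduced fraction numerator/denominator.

CcLlTtBb gametes: CLTB×1, CLTb×1, CLtB×1, CLtb×1, ClTB×1, ClTb×1, CltB×1, Cltb×1, cLTB×1, cLTb×1, cLtB×1, cLtb×1, clTB×1, clTb×1, cltB×1, cltb×1
CCLlTtBB gametes: CLTB×4, CLtB×4, ClTB×4, CltB×4
CcLlTtBb×CCLlTtBB grid (16·16=256): CCLLTTBB=4 CCLLTTBb=4 CCLLTtBB=8 CCLLTtBb=8 CCLLttBB=4 CCLLttBb=4 CCLlTTBB=8 CCLlTTBb=8 CCLlTtBB=16 CCLlTtBb=16 CCLlttBB=8 CCLlttBb=8 CCllTTBB=4 CCllTTBb=4 CCllTtBB=8 CCllTtBb=8 CCllttBB=4 CCllttBb=4 CcLLTTBB=4 CcLLTTBb=4 CcLLTtBB=8 CcLLTtBb=8 CcLLttBB=4 CcLLttBb=4 CcLlTTBB=8 CcLlTTBb=8 CcLlTtBB=16 CcLlTtBb=16 CcLlttBB=8 CcLlttBb=8 CcllTTBB=4 CcllTTBb=4 CcllTtBB=8 CcllTtBb=8 CcllttBB=4 CcllttBb=4
CCllTtBb hits 8/256; gcd=8; 8÷8/256÷8 = 1/32

P(CCllTtBb) = 1/32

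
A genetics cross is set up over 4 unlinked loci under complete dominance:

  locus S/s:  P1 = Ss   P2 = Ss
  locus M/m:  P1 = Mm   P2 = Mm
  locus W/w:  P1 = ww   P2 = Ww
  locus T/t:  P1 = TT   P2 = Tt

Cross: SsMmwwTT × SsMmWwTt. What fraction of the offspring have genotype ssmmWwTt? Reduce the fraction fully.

SsMmwwTT gametes: SMwT×4, SmwT×4, sMwT×4, smwT×4
SsMmWwTt gametes: SMWT×1, SMWt×1, SMwT×1, SMwt×1, SmWT×1, SmWt×1, SmwT×1, Smwt×1, sMWT×1, sMWt×1, sMwT×1, sMwt×1, smWT×1, smWt×1, smwT×1, smwt×1
SsMmwwTT×SsMmWwTt grid (16·16=256): SSMMWwTT=4 SSMMWwTt=4 SSMMwwTT=4 SSMMwwTt=4 SSMmWwTT=8 SSMmWwTt=8 SSMmwwTT=8 SSMmwwTt=8 SSmmWwTT=4 SSmmWwTt=4 SSmmwwTT=4 SSmmwwTt=4 SsMMWwTT=8 SsMMWwTt=8 SsMMwwTT=8 SsMMwwTt=8 SsMmWwTT=16 SsMmWwTt=16 SsMmwwTT=16 SsMmwwTt=16 SsmmWwTT=8 SsmmWwTt=8 SsmmwwTT=8 SsmmwwTt=8 ssMMWwTT=4 ssMMWwTt=4 ssMMwwTT=4 ssMMwwTt=4 ssMmWwTT=8 ssMmWwTt=8 ssMmwwTT=8 ssMmwwTt=8 ssmmWwTT=4 ssmmWwTt=4 ssmmwwTT=4 ssmmwwTt=4
ssmmWwTt hits 4/256; gcd=4; 4÷4/256÷4 = 1/64

P(ssmmWwTt) = 1/64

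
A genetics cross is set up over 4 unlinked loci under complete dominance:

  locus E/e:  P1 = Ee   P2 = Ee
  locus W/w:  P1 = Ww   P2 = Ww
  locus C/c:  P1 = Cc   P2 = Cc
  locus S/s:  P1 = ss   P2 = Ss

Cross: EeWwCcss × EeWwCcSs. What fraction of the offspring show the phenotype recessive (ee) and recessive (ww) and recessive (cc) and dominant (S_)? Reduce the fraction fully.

EeWwCcss gametes: EWCs×2, EWcs×2, EwCs×2, Ewcs×2, eWCs×2, eWcs×2, ewCs×2, ewcs×2
EeWwCcSs gametes: EWCS×1, EWCs×1, EWcS×1, EWcs×1, EwCS×1, EwCs×1, EwcS×1, Ewcs×1, eWCS×1, eWCs×1, eWcS×1, eWcs×1, ewCS×1, ewCs×1, ewcS×1, ewcs×1
EeWwCcss×EeWwCcSs grid (16·16=256): EEWWCCSs=2 EEWWCCss=2 EEWWCcSs=4 EEWWCcss=4 EEWWccSs=2 EEWWccss=2 EEWwCCSs=4 EEWwCCss=4 EEWwCcSs=8 EEWwCcss=8 EEWwccSs=4 EEWwccss=4 EEwwCCSs=2 EEwwCCss=2 EEwwCcSs=4 EEwwCcss=4 EEwwccSs=2 EEwwccss=2 EeWWCCSs=4 EeWWCCss=4 EeWWCcSs=8 EeWWCcss=8 EeWWccSs=4 EeWWccss=4 EeWwCCSs=8 EeWwCCss=8 EeWwCcSs=16 EeWwCcss=16 EeWwccSs=8 EeWwccss=8 EewwCCSs=4 EewwCCss=4 EewwCcSs=8 EewwCcss=8 EewwccSs=4 Eewwccss=4 eeWWCCSs=2 eeWWCCss=2 eeWWCcSs=4 eeWWCcss=4 eeWWccSs=2 eeWWccss=2 eeWwCCSs=4 eeWwCCss=4 eeWwCcSs=8 eeWwCcss=8 eeWwccSs=4 eeWwccss=4 eewwCCSs=2 eewwCCss=2 eewwCcSs=4 eewwCcss=4 eewwccSs=2 eewwccss=2
ee ww cc S_ hits 2/256; gcd=2; 2÷2/256÷2 = 1/128

P(ee ww cc S_) = 1/128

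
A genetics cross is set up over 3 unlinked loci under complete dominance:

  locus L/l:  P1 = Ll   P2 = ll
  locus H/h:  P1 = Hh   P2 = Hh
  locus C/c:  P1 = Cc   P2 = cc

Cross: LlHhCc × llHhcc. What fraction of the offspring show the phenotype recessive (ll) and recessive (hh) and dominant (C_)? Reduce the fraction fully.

LlHhCc gametes: LHC×1, LHc×1, LhC×1, Lhc×1, lHC×1, lHc×1, lhC×1, lhc×1
llHhcc gametes: lHc×4, lhc×4
LlHhCc×llHhcc grid (8·8=64): LlHHCc=4 LlHHcc=4 LlHhCc=8 LlHhcc=8 LlhhCc=4 Llhhcc=4 llHHCc=4 llHHcc=4 llHhCc=8 llHhcc=8 llhhCc=4 llhhcc=4
ll hh C_ hits 4/64; gcd=4; 4÷4/64÷4 = 1/16

P(ll hh C_) = 1/16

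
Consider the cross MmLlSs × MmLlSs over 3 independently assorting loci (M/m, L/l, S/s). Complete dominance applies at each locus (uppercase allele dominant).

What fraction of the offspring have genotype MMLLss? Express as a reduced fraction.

P(MMLLss) = 1/64

MmLlSs gametes: MLS×1, MLs×1, MlS×1, Mls×1, mLS×1, mLs×1, mlS×1, mls×1
MmLlSs gametes: MLS×1, MLs×1, MlS×1, Mls×1, mLS×1, mLs×1, mlS×1, mls×1
MmLlSs×MmLlSs grid (8·8=64): MMLLSS=1 MMLLSs=2 MMLLss=1 MMLlSS=2 MMLlSs=4 MMLlss=2 MMllSS=1 MMllSs=2 MMllss=1 MmLLSS=2 MmLLSs=4 MmLLss=2 MmLlSS=4 MmLlSs=8 MmLlss=4 MmllSS=2 MmllSs=4 Mmllss=2 mmLLSS=1 mmLLSs=2 mmLLss=1 mmLlSS=2 mmLlSs=4 mmLlss=2 mmllSS=1 mmllSs=2 mmllss=1
MMLLss hits 1/64; gcd=1; 1÷1/64÷1 = 1/64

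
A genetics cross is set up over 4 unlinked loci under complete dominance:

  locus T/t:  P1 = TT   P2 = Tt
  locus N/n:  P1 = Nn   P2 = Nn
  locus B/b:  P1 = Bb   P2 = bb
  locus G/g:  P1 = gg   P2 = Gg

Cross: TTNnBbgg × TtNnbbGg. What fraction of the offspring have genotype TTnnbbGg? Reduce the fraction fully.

P(TTnnbbGg) = 1/32

TTNnBbgg gametes: TNBg×4, TNbg×4, TnBg×4, Tnbg×4
TtNnbbGg gametes: TNbG×2, TNbg×2, TnbG×2, Tnbg×2, tNbG×2, tNbg×2, tnbG×2, tnbg×2
TTNnBbgg×TtNnbbGg grid (16·16=256): TTNNBbGg=8 TTNNBbgg=8 TTNNbbGg=8 TTNNbbgg=8 TTNnBbGg=16 TTNnBbgg=16 TTNnbbGg=16 TTNnbbgg=16 TTnnBbGg=8 TTnnBbgg=8 TTnnbbGg=8 TTnnbbgg=8 TtNNBbGg=8 TtNNBbgg=8 TtNNbbGg=8 TtNNbbgg=8 TtNnBbGg=16 TtNnBbgg=16 TtNnbbGg=16 TtNnbbgg=16 TtnnBbGg=8 TtnnBbgg=8 TtnnbbGg=8 Ttnnbbgg=8
TTnnbbGg hits 8/256; gcd=8; 8÷8/256÷8 = 1/32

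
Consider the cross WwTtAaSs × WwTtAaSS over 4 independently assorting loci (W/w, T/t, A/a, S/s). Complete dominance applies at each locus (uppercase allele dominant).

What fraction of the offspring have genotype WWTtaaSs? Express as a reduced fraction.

P(WWTtaaSs) = 1/64

WwTtAaSs gametes: WTAS×1, WTAs×1, WTaS×1, WTas×1, WtAS×1, WtAs×1, WtaS×1, Wtas×1, wTAS×1, wTAs×1, wTaS×1, wTas×1, wtAS×1, wtAs×1, wtaS×1, wtas×1
WwTtAaSS gametes: WTAS×2, WTaS×2, WtAS×2, WtaS×2, wTAS×2, wTaS×2, wtAS×2, wtaS×2
WwTtAaSs×WwTtAaSS grid (16·16=256): WWTTAASS=2 WWTTAASs=2 WWTTAaSS=4 WWTTAaSs=4 WWTTaaSS=2 WWTTaaSs=2 WWTtAASS=4 WWTtAASs=4 WWTtAaSS=8 WWTtAaSs=8 WWTtaaSS=4 WWTtaaSs=4 WWttAASS=2 WWttAASs=2 WWttAaSS=4 WWttAaSs=4 WWttaaSS=2 WWttaaSs=2 WwTTAASS=4 WwTTAASs=4 WwTTAaSS=8 WwTTAaSs=8 WwTTaaSS=4 WwTTaaSs=4 WwTtAASS=8 WwTtAASs=8 WwTtAaSS=16 WwTtAaSs=16 WwTtaaSS=8 WwTtaaSs=8 WwttAASS=4 WwttAASs=4 WwttAaSS=8 WwttAaSs=8 WwttaaSS=4 WwttaaSs=4 wwTTAASS=2 wwTTAASs=2 wwTTAaSS=4 wwTTAaSs=4 wwTTaaSS=2 wwTTaaSs=2 wwTtAASS=4 wwTtAASs=4 wwTtAaSS=8 wwTtAaSs=8 wwTtaaSS=4 wwTtaaSs=4 wwttAASS=2 wwttAASs=2 wwttAaSS=4 wwttAaSs=4 wwttaaSS=2 wwttaaSs=2
WWTtaaSs hits 4/256; gcd=4; 4÷4/256÷4 = 1/64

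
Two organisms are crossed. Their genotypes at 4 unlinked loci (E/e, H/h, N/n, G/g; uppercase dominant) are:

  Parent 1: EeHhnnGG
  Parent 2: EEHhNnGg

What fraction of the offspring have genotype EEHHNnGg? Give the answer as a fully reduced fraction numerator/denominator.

EeHhnnGG gametes: EHnG×4, EhnG×4, eHnG×4, ehnG×4
EEHhNnGg gametes: EHNG×2, EHNg×2, EHnG×2, EHng×2, EhNG×2, EhNg×2, EhnG×2, Ehng×2
EeHhnnGG×EEHhNnGg grid (16·16=256): EEHHNnGG=8 EEHHNnGg=8 EEHHnnGG=8 EEHHnnGg=8 EEHhNnGG=16 EEHhNnGg=16 EEHhnnGG=16 EEHhnnGg=16 EEhhNnGG=8 EEhhNnGg=8 EEhhnnGG=8 EEhhnnGg=8 EeHHNnGG=8 EeHHNnGg=8 EeHHnnGG=8 EeHHnnGg=8 EeHhNnGG=16 EeHhNnGg=16 EeHhnnGG=16 EeHhnnGg=16 EehhNnGG=8 EehhNnGg=8 EehhnnGG=8 EehhnnGg=8
EEHHNnGg hits 8/256; gcd=8; 8÷8/256÷8 = 1/32

P(EEHHNnGg) = 1/32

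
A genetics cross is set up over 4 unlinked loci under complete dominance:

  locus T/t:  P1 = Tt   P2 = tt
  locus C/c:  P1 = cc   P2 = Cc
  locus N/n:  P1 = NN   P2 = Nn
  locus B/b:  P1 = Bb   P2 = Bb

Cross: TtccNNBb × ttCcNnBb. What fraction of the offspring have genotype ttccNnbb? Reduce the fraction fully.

TtccNNBb gametes: TcNB×4, TcNb×4, tcNB×4, tcNb×4
ttCcNnBb gametes: tCNB×2, tCNb×2, tCnB×2, tCnb×2, tcNB×2, tcNb×2, tcnB×2, tcnb×2
TtccNNBb×ttCcNnBb grid (16·16=256): TtCcNNBB=8 TtCcNNBb=16 TtCcNNbb=8 TtCcNnBB=8 TtCcNnBb=16 TtCcNnbb=8 TtccNNBB=8 TtccNNBb=16 TtccNNbb=8 TtccNnBB=8 TtccNnBb=16 TtccNnbb=8 ttCcNNBB=8 ttCcNNBb=16 ttCcNNbb=8 ttCcNnBB=8 ttCcNnBb=16 ttCcNnbb=8 ttccNNBB=8 ttccNNBb=16 ttccNNbb=8 ttccNnBB=8 ttccNnBb=16 ttccNnbb=8
ttccNnbb hits 8/256; gcd=8; 8÷8/256÷8 = 1/32

P(ttccNnbb) = 1/32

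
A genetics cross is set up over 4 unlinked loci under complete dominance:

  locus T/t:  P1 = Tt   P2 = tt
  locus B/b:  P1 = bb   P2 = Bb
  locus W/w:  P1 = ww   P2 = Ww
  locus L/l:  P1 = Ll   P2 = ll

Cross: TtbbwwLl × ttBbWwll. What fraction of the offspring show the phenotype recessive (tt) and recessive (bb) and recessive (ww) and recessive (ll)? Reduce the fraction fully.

TtbbwwLl gametes: TbwL×4, Tbwl×4, tbwL×4, tbwl×4
ttBbWwll gametes: tBWl×4, tBwl×4, tbWl×4, tbwl×4
TtbbwwLl×ttBbWwll grid (16·16=256): TtBbWwLl=16 TtBbWwll=16 TtBbwwLl=16 TtBbwwll=16 TtbbWwLl=16 TtbbWwll=16 TtbbwwLl=16 Ttbbwwll=16 ttBbWwLl=16 ttBbWwll=16 ttBbwwLl=16 ttBbwwll=16 ttbbWwLl=16 ttbbWwll=16 ttbbwwLl=16 ttbbwwll=16
tt bb ww ll hits 16/256; gcd=16; 16÷16/256÷16 = 1/16

P(tt bb ww ll) = 1/16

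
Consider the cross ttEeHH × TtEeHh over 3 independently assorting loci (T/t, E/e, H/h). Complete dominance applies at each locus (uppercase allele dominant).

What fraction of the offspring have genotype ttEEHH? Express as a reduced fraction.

P(ttEEHH) = 1/16

ttEeHH gametes: tEH×4, teH×4
TtEeHh gametes: TEH×1, TEh×1, TeH×1, Teh×1, tEH×1, tEh×1, teH×1, teh×1
ttEeHH×TtEeHh grid (8·8=64): TtEEHH=4 TtEEHh=4 TtEeHH=8 TtEeHh=8 TteeHH=4 TteeHh=4 ttEEHH=4 ttEEHh=4 ttEeHH=8 ttEeHh=8 tteeHH=4 tteeHh=4
ttEEHH hits 4/64; gcd=4; 4÷4/64÷4 = 1/16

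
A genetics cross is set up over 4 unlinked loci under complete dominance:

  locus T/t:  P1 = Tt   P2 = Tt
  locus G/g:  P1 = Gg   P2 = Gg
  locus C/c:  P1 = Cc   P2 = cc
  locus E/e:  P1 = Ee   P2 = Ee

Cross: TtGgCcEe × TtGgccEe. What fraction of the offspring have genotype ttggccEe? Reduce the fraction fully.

P(ttggccEe) = 1/64

TtGgCcEe gametes: TGCE×1, TGCe×1, TGcE×1, TGce×1, TgCE×1, TgCe×1, TgcE×1, Tgce×1, tGCE×1, tGCe×1, tGcE×1, tGce×1, tgCE×1, tgCe×1, tgcE×1, tgce×1
TtGgccEe gametes: TGcE×2, TGce×2, TgcE×2, Tgce×2, tGcE×2, tGce×2, tgcE×2, tgce×2
TtGgCcEe×TtGgccEe grid (16·16=256): TTGGCcEE=2 TTGGCcEe=4 TTGGCcee=2 TTGGccEE=2 TTGGccEe=4 TTGGccee=2 TTGgCcEE=4 TTGgCcEe=8 TTGgCcee=4 TTGgccEE=4 TTGgccEe=8 TTGgccee=4 TTggCcEE=2 TTggCcEe=4 TTggCcee=2 TTggccEE=2 TTggccEe=4 TTggccee=2 TtGGCcEE=4 TtGGCcEe=8 TtGGCcee=4 TtGGccEE=4 TtGGccEe=8 TtGGccee=4 TtGgCcEE=8 TtGgCcEe=16 TtGgCcee=8 TtGgccEE=8 TtGgccEe=16 TtGgccee=8 TtggCcEE=4 TtggCcEe=8 TtggCcee=4 TtggccEE=4 TtggccEe=8 Ttggccee=4 ttGGCcEE=2 ttGGCcEe=4 ttGGCcee=2 ttGGccEE=2 ttGGccEe=4 ttGGccee=2 ttGgCcEE=4 ttGgCcEe=8 ttGgCcee=4 ttGgccEE=4 ttGgccEe=8 ttGgccee=4 ttggCcEE=2 ttggCcEe=4 ttggCcee=2 ttggccEE=2 ttggccEe=4 ttggccee=2
ttggccEe hits 4/256; gcd=4; 4÷4/256÷4 = 1/64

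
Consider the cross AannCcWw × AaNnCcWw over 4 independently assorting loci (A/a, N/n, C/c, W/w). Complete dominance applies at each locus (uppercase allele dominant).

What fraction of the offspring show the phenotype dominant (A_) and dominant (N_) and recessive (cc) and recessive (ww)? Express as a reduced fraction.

AannCcWw gametes: AnCW×2, AnCw×2, AncW×2, Ancw×2, anCW×2, anCw×2, ancW×2, ancw×2
AaNnCcWw gametes: ANCW×1, ANCw×1, ANcW×1, ANcw×1, AnCW×1, AnCw×1, AncW×1, Ancw×1, aNCW×1, aNCw×1, aNcW×1, aNcw×1, anCW×1, anCw×1, ancW×1, ancw×1
AannCcWw×AaNnCcWw grid (16·16=256): AANnCCWW=2 AANnCCWw=4 AANnCCww=2 AANnCcWW=4 AANnCcWw=8 AANnCcww=4 AANnccWW=2 AANnccWw=4 AANnccww=2 AAnnCCWW=2 AAnnCCWw=4 AAnnCCww=2 AAnnCcWW=4 AAnnCcWw=8 AAnnCcww=4 AAnnccWW=2 AAnnccWw=4 AAnnccww=2 AaNnCCWW=4 AaNnCCWw=8 AaNnCCww=4 AaNnCcWW=8 AaNnCcWw=16 AaNnCcww=8 AaNnccWW=4 AaNnccWw=8 AaNnccww=4 AannCCWW=4 AannCCWw=8 AannCCww=4 AannCcWW=8 AannCcWw=16 AannCcww=8 AannccWW=4 AannccWw=8 Aannccww=4 aaNnCCWW=2 aaNnCCWw=4 aaNnCCww=2 aaNnCcWW=4 aaNnCcWw=8 aaNnCcww=4 aaNnccWW=2 aaNnccWw=4 aaNnccww=2 aannCCWW=2 aannCCWw=4 aannCCww=2 aannCcWW=4 aannCcWw=8 aannCcww=4 aannccWW=2 aannccWw=4 aannccww=2
A_ N_ cc ww hits 6/256; gcd=2; 6÷2/256÷2 = 3/128

P(A_ N_ cc ww) = 3/128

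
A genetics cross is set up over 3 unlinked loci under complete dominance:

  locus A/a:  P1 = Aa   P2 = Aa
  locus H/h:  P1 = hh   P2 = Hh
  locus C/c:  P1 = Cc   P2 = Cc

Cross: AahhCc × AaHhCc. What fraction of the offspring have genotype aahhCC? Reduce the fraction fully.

P(aahhCC) = 1/32

AahhCc gametes: AhC×2, Ahc×2, ahC×2, ahc×2
AaHhCc gametes: AHC×1, AHc×1, AhC×1, Ahc×1, aHC×1, aHc×1, ahC×1, ahc×1
AahhCc×AaHhCc grid (8·8=64): AAHhCC=2 AAHhCc=4 AAHhcc=2 AAhhCC=2 AAhhCc=4 AAhhcc=2 AaHhCC=4 AaHhCc=8 AaHhcc=4 AahhCC=4 AahhCc=8 Aahhcc=4 aaHhCC=2 aaHhCc=4 aaHhcc=2 aahhCC=2 aahhCc=4 aahhcc=2
aahhCC hits 2/64; gcd=2; 2÷2/64÷2 = 1/32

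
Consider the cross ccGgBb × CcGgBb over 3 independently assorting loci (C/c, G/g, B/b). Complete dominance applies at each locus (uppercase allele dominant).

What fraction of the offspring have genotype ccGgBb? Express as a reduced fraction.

P(ccGgBb) = 1/8

ccGgBb gametes: cGB×2, cGb×2, cgB×2, cgb×2
CcGgBb gametes: CGB×1, CGb×1, CgB×1, Cgb×1, cGB×1, cGb×1, cgB×1, cgb×1
ccGgBb×CcGgBb grid (8·8=64): CcGGBB=2 CcGGBb=4 CcGGbb=2 CcGgBB=4 CcGgBb=8 CcGgbb=4 CcggBB=2 CcggBb=4 Ccggbb=2 ccGGBB=2 ccGGBb=4 ccGGbb=2 ccGgBB=4 ccGgBb=8 ccGgbb=4 ccggBB=2 ccggBb=4 ccggbb=2
ccGgBb hits 8/64; gcd=8; 8÷8/64÷8 = 1/8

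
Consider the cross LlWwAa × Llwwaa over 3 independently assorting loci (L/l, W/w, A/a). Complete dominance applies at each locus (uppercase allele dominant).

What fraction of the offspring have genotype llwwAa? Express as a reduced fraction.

LlWwAa gametes: LWA×1, LWa×1, LwA×1, Lwa×1, lWA×1, lWa×1, lwA×1, lwa×1
Llwwaa gametes: Lwa×4, lwa×4
LlWwAa×Llwwaa grid (8·8=64): LLWwAa=4 LLWwaa=4 LLwwAa=4 LLwwaa=4 LlWwAa=8 LlWwaa=8 LlwwAa=8 Llwwaa=8 llWwAa=4 llWwaa=4 llwwAa=4 llwwaa=4
llwwAa hits 4/64; gcd=4; 4÷4/64÷4 = 1/16

P(llwwAa) = 1/16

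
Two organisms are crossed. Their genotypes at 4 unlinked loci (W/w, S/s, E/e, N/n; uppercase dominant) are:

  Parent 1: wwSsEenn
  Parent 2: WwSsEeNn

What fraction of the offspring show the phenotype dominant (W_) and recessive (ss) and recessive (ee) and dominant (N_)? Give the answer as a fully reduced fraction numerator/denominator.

P(W_ ss ee N_) = 1/64

wwSsEenn gametes: wSEn×4, wSen×4, wsEn×4, wsen×4
WwSsEeNn gametes: WSEN×1, WSEn×1, WSeN×1, WSen×1, WsEN×1, WsEn×1, WseN×1, Wsen×1, wSEN×1, wSEn×1, wSeN×1, wSen×1, wsEN×1, wsEn×1, wseN×1, wsen×1
wwSsEenn×WwSsEeNn grid (16·16=256): WwSSEENn=4 WwSSEEnn=4 WwSSEeNn=8 WwSSEenn=8 WwSSeeNn=4 WwSSeenn=4 WwSsEENn=8 WwSsEEnn=8 WwSsEeNn=16 WwSsEenn=16 WwSseeNn=8 WwSseenn=8 WwssEENn=4 WwssEEnn=4 WwssEeNn=8 WwssEenn=8 WwsseeNn=4 Wwsseenn=4 wwSSEENn=4 wwSSEEnn=4 wwSSEeNn=8 wwSSEenn=8 wwSSeeNn=4 wwSSeenn=4 wwSsEENn=8 wwSsEEnn=8 wwSsEeNn=16 wwSsEenn=16 wwSseeNn=8 wwSseenn=8 wwssEENn=4 wwssEEnn=4 wwssEeNn=8 wwssEenn=8 wwsseeNn=4 wwsseenn=4
W_ ss ee N_ hits 4/256; gcd=4; 4÷4/256÷4 = 1/64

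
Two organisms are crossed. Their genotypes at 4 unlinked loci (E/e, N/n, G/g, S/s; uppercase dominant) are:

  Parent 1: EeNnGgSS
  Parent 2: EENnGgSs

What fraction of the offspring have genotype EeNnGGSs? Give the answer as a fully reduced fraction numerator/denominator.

P(EeNnGGSs) = 1/32

EeNnGgSS gametes: ENGS×2, ENgS×2, EnGS×2, EngS×2, eNGS×2, eNgS×2, enGS×2, engS×2
EENnGgSs gametes: ENGS×2, ENGs×2, ENgS×2, ENgs×2, EnGS×2, EnGs×2, EngS×2, Engs×2
EeNnGgSS×EENnGgSs grid (16·16=256): EENNGGSS=4 EENNGGSs=4 EENNGgSS=8 EENNGgSs=8 EENNggSS=4 EENNggSs=4 EENnGGSS=8 EENnGGSs=8 EENnGgSS=16 EENnGgSs=16 EENnggSS=8 EENnggSs=8 EEnnGGSS=4 EEnnGGSs=4 EEnnGgSS=8 EEnnGgSs=8 EEnnggSS=4 EEnnggSs=4 EeNNGGSS=4 EeNNGGSs=4 EeNNGgSS=8 EeNNGgSs=8 EeNNggSS=4 EeNNggSs=4 EeNnGGSS=8 EeNnGGSs=8 EeNnGgSS=16 EeNnGgSs=16 EeNnggSS=8 EeNnggSs=8 EennGGSS=4 EennGGSs=4 EennGgSS=8 EennGgSs=8 EennggSS=4 EennggSs=4
EeNnGGSs hits 8/256; gcd=8; 8÷8/256÷8 = 1/32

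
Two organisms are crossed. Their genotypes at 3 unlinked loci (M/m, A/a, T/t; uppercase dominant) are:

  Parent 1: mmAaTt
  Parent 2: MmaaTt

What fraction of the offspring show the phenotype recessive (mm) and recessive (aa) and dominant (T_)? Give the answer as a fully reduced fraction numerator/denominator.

mmAaTt gametes: mAT×2, mAt×2, maT×2, mat×2
MmaaTt gametes: MaT×2, Mat×2, maT×2, mat×2
mmAaTt×MmaaTt grid (8·8=64): MmAaTT=4 MmAaTt=8 MmAatt=4 MmaaTT=4 MmaaTt=8 Mmaatt=4 mmAaTT=4 mmAaTt=8 mmAatt=4 mmaaTT=4 mmaaTt=8 mmaatt=4
mm aa T_ hits 12/64; gcd=4; 12÷4/64÷4 = 3/16

P(mm aa T_) = 3/16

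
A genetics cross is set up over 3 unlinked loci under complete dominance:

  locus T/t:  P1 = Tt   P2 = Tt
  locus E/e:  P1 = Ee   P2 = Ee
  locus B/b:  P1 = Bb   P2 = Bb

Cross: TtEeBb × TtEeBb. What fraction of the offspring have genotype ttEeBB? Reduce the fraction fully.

P(ttEeBB) = 1/32

TtEeBb gametes: TEB×1, TEb×1, TeB×1, Teb×1, tEB×1, tEb×1, teB×1, teb×1
TtEeBb gametes: TEB×1, TEb×1, TeB×1, Teb×1, tEB×1, tEb×1, teB×1, teb×1
TtEeBb×TtEeBb grid (8·8=64): TTEEBB=1 TTEEBb=2 TTEEbb=1 TTEeBB=2 TTEeBb=4 TTEebb=2 TTeeBB=1 TTeeBb=2 TTeebb=1 TtEEBB=2 TtEEBb=4 TtEEbb=2 TtEeBB=4 TtEeBb=8 TtEebb=4 TteeBB=2 TteeBb=4 Tteebb=2 ttEEBB=1 ttEEBb=2 ttEEbb=1 ttEeBB=2 ttEeBb=4 ttEebb=2 tteeBB=1 tteeBb=2 tteebb=1
ttEeBB hits 2/64; gcd=2; 2÷2/64÷2 = 1/32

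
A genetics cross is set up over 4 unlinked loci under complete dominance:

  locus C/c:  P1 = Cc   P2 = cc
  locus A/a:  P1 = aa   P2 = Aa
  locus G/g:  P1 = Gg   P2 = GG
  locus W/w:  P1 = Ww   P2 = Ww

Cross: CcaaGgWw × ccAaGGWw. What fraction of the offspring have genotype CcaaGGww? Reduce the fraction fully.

CcaaGgWw gametes: CaGW×2, CaGw×2, CagW×2, Cagw×2, caGW×2, caGw×2, cagW×2, cagw×2
ccAaGGWw gametes: cAGW×4, cAGw×4, caGW×4, caGw×4
CcaaGgWw×ccAaGGWw grid (16·16=256): CcAaGGWW=8 CcAaGGWw=16 CcAaGGww=8 CcAaGgWW=8 CcAaGgWw=16 CcAaGgww=8 CcaaGGWW=8 CcaaGGWw=16 CcaaGGww=8 CcaaGgWW=8 CcaaGgWw=16 CcaaGgww=8 ccAaGGWW=8 ccAaGGWw=16 ccAaGGww=8 ccAaGgWW=8 ccAaGgWw=16 ccAaGgww=8 ccaaGGWW=8 ccaaGGWw=16 ccaaGGww=8 ccaaGgWW=8 ccaaGgWw=16 ccaaGgww=8
CcaaGGww hits 8/256; gcd=8; 8÷8/256÷8 = 1/32

P(CcaaGGww) = 1/32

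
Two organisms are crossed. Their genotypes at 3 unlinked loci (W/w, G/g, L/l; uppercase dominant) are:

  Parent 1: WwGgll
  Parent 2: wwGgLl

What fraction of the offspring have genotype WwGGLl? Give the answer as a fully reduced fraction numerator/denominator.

WwGgll gametes: WGl×2, Wgl×2, wGl×2, wgl×2
wwGgLl gametes: wGL×2, wGl×2, wgL×2, wgl×2
WwGgll×wwGgLl grid (8·8=64): WwGGLl=4 WwGGll=4 WwGgLl=8 WwGgll=8 WwggLl=4 Wwggll=4 wwGGLl=4 wwGGll=4 wwGgLl=8 wwGgll=8 wwggLl=4 wwggll=4
WwGGLl hits 4/64; gcd=4; 4÷4/64÷4 = 1/16

P(WwGGLl) = 1/16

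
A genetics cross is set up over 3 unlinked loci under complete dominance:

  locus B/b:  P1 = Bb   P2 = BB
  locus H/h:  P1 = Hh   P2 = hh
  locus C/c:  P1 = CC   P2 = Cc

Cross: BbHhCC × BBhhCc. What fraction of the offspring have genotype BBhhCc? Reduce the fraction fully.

P(BBhhCc) = 1/8

BbHhCC gametes: BHC×2, BhC×2, bHC×2, bhC×2
BBhhCc gametes: BhC×4, Bhc×4
BbHhCC×BBhhCc grid (8·8=64): BBHhCC=8 BBHhCc=8 BBhhCC=8 BBhhCc=8 BbHhCC=8 BbHhCc=8 BbhhCC=8 BbhhCc=8
BBhhCc hits 8/64; gcd=8; 8÷8/64÷8 = 1/8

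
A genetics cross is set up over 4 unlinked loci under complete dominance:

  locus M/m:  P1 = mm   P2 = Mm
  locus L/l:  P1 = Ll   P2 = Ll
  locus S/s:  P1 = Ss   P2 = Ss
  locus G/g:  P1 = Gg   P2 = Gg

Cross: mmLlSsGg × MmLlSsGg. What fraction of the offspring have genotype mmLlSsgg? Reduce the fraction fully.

P(mmLlSsgg) = 1/32

mmLlSsGg gametes: mLSG×2, mLSg×2, mLsG×2, mLsg×2, mlSG×2, mlSg×2, mlsG×2, mlsg×2
MmLlSsGg gametes: MLSG×1, MLSg×1, MLsG×1, MLsg×1, MlSG×1, MlSg×1, MlsG×1, Mlsg×1, mLSG×1, mLSg×1, mLsG×1, mLsg×1, mlSG×1, mlSg×1, mlsG×1, mlsg×1
mmLlSsGg×MmLlSsGg grid (16·16=256): MmLLSSGG=2 MmLLSSGg=4 MmLLSSgg=2 MmLLSsGG=4 MmLLSsGg=8 MmLLSsgg=4 MmLLssGG=2 MmLLssGg=4 MmLLssgg=2 MmLlSSGG=4 MmLlSSGg=8 MmLlSSgg=4 MmLlSsGG=8 MmLlSsGg=16 MmLlSsgg=8 MmLlssGG=4 MmLlssGg=8 MmLlssgg=4 MmllSSGG=2 MmllSSGg=4 MmllSSgg=2 MmllSsGG=4 MmllSsGg=8 MmllSsgg=4 MmllssGG=2 MmllssGg=4 Mmllssgg=2 mmLLSSGG=2 mmLLSSGg=4 mmLLSSgg=2 mmLLSsGG=4 mmLLSsGg=8 mmLLSsgg=4 mmLLssGG=2 mmLLssGg=4 mmLLssgg=2 mmLlSSGG=4 mmLlSSGg=8 mmLlSSgg=4 mmLlSsGG=8 mmLlSsGg=16 mmLlSsgg=8 mmLlssGG=4 mmLlssGg=8 mmLlssgg=4 mmllSSGG=2 mmllSSGg=4 mmllSSgg=2 mmllSsGG=4 mmllSsGg=8 mmllSsgg=4 mmllssGG=2 mmllssGg=4 mmllssgg=2
mmLlSsgg hits 8/256; gcd=8; 8÷8/256÷8 = 1/32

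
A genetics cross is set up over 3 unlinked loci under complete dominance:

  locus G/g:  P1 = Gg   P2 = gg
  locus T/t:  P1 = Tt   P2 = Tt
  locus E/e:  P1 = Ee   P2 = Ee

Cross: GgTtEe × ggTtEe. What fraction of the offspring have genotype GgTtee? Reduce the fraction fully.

GgTtEe gametes: GTE×1, GTe×1, GtE×1, Gte×1, gTE×1, gTe×1, gtE×1, gte×1
ggTtEe gametes: gTE×2, gTe×2, gtE×2, gte×2
GgTtEe×ggTtEe grid (8·8=64): GgTTEE=2 GgTTEe=4 GgTTee=2 GgTtEE=4 GgTtEe=8 GgTtee=4 GgttEE=2 GgttEe=4 Ggttee=2 ggTTEE=2 ggTTEe=4 ggTTee=2 ggTtEE=4 ggTtEe=8 ggTtee=4 ggttEE=2 ggttEe=4 ggttee=2
GgTtee hits 4/64; gcd=4; 4÷4/64÷4 = 1/16

P(GgTtee) = 1/16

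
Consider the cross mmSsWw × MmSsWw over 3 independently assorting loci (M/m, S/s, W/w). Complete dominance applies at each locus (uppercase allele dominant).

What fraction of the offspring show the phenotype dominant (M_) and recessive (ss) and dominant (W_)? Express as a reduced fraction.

P(M_ ss W_) = 3/32

mmSsWw gametes: mSW×2, mSw×2, msW×2, msw×2
MmSsWw gametes: MSW×1, MSw×1, MsW×1, Msw×1, mSW×1, mSw×1, msW×1, msw×1
mmSsWw×MmSsWw grid (8·8=64): MmSSWW=2 MmSSWw=4 MmSSww=2 MmSsWW=4 MmSsWw=8 MmSsww=4 MmssWW=2 MmssWw=4 Mmssww=2 mmSSWW=2 mmSSWw=4 mmSSww=2 mmSsWW=4 mmSsWw=8 mmSsww=4 mmssWW=2 mmssWw=4 mmssww=2
M_ ss W_ hits 6/64; gcd=2; 6÷2/64÷2 = 3/32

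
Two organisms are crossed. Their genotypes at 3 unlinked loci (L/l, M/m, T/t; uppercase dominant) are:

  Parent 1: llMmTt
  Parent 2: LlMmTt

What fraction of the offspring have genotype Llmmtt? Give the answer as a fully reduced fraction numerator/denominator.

llMmTt gametes: lMT×2, lMt×2, lmT×2, lmt×2
LlMmTt gametes: LMT×1, LMt×1, LmT×1, Lmt×1, lMT×1, lMt×1, lmT×1, lmt×1
llMmTt×LlMmTt grid (8·8=64): LlMMTT=2 LlMMTt=4 LlMMtt=2 LlMmTT=4 LlMmTt=8 LlMmtt=4 LlmmTT=2 LlmmTt=4 Llmmtt=2 llMMTT=2 llMMTt=4 llMMtt=2 llMmTT=4 llMmTt=8 llMmtt=4 llmmTT=2 llmmTt=4 llmmtt=2
Llmmtt hits 2/64; gcd=2; 2÷2/64÷2 = 1/32

P(Llmmtt) = 1/32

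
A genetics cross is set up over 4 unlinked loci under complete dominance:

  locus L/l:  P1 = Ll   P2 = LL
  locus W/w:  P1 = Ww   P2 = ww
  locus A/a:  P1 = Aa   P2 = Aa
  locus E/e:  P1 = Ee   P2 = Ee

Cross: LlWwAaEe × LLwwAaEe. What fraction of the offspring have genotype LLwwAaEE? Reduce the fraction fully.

LlWwAaEe gametes: LWAE×1, LWAe×1, LWaE×1, LWae×1, LwAE×1, LwAe×1, LwaE×1, Lwae×1, lWAE×1, lWAe×1, lWaE×1, lWae×1, lwAE×1, lwAe×1, lwaE×1, lwae×1
LLwwAaEe gametes: LwAE×4, LwAe×4, LwaE×4, Lwae×4
LlWwAaEe×LLwwAaEe grid (16·16=256): LLWwAAEE=4 LLWwAAEe=8 LLWwAAee=4 LLWwAaEE=8 LLWwAaEe=16 LLWwAaee=8 LLWwaaEE=4 LLWwaaEe=8 LLWwaaee=4 LLwwAAEE=4 LLwwAAEe=8 LLwwAAee=4 LLwwAaEE=8 LLwwAaEe=16 LLwwAaee=8 LLwwaaEE=4 LLwwaaEe=8 LLwwaaee=4 LlWwAAEE=4 LlWwAAEe=8 LlWwAAee=4 LlWwAaEE=8 LlWwAaEe=16 LlWwAaee=8 LlWwaaEE=4 LlWwaaEe=8 LlWwaaee=4 LlwwAAEE=4 LlwwAAEe=8 LlwwAAee=4 LlwwAaEE=8 LlwwAaEe=16 LlwwAaee=8 LlwwaaEE=4 LlwwaaEe=8 Llwwaaee=4
LLwwAaEE hits 8/256; gcd=8; 8÷8/256÷8 = 1/32

P(LLwwAaEE) = 1/32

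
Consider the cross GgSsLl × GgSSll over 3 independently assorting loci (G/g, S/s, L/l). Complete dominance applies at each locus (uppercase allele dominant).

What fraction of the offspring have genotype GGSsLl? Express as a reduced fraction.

P(GGSsLl) = 1/16

GgSsLl gametes: GSL×1, GSl×1, GsL×1, Gsl×1, gSL×1, gSl×1, gsL×1, gsl×1
GgSSll gametes: GSl×4, gSl×4
GgSsLl×GgSSll grid (8·8=64): GGSSLl=4 GGSSll=4 GGSsLl=4 GGSsll=4 GgSSLl=8 GgSSll=8 GgSsLl=8 GgSsll=8 ggSSLl=4 ggSSll=4 ggSsLl=4 ggSsll=4
GGSsLl hits 4/64; gcd=4; 4÷4/64÷4 = 1/16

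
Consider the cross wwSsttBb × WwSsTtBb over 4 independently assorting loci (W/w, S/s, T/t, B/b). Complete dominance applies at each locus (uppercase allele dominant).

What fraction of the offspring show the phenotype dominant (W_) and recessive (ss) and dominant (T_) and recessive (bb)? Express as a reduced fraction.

wwSsttBb gametes: wStB×4, wStb×4, wstB×4, wstb×4
WwSsTtBb gametes: WSTB×1, WSTb×1, WStB×1, WStb×1, WsTB×1, WsTb×1, WstB×1, Wstb×1, wSTB×1, wSTb×1, wStB×1, wStb×1, wsTB×1, wsTb×1, wstB×1, wstb×1
wwSsttBb×WwSsTtBb grid (16·16=256): WwSSTtBB=4 WwSSTtBb=8 WwSSTtbb=4 WwSSttBB=4 WwSSttBb=8 WwSSttbb=4 WwSsTtBB=8 WwSsTtBb=16 WwSsTtbb=8 WwSsttBB=8 WwSsttBb=16 WwSsttbb=8 WwssTtBB=4 WwssTtBb=8 WwssTtbb=4 WwssttBB=4 WwssttBb=8 Wwssttbb=4 wwSSTtBB=4 wwSSTtBb=8 wwSSTtbb=4 wwSSttBB=4 wwSSttBb=8 wwSSttbb=4 wwSsTtBB=8 wwSsTtBb=16 wwSsTtbb=8 wwSsttBB=8 wwSsttBb=16 wwSsttbb=8 wwssTtBB=4 wwssTtBb=8 wwssTtbb=4 wwssttBB=4 wwssttBb=8 wwssttbb=4
W_ ss T_ bb hits 4/256; gcd=4; 4÷4/256÷4 = 1/64

P(W_ ss T_ bb) = 1/64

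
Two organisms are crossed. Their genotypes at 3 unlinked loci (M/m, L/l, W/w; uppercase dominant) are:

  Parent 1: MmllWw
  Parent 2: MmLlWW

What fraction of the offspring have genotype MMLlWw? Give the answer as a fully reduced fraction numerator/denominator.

MmllWw gametes: MlW×2, Mlw×2, mlW×2, mlw×2
MmLlWW gametes: MLW×2, MlW×2, mLW×2, mlW×2
MmllWw×MmLlWW grid (8·8=64): MMLlWW=4 MMLlWw=4 MMllWW=4 MMllWw=4 MmLlWW=8 MmLlWw=8 MmllWW=8 MmllWw=8 mmLlWW=4 mmLlWw=4 mmllWW=4 mmllWw=4
MMLlWw hits 4/64; gcd=4; 4÷4/64÷4 = 1/16

P(MMLlWw) = 1/16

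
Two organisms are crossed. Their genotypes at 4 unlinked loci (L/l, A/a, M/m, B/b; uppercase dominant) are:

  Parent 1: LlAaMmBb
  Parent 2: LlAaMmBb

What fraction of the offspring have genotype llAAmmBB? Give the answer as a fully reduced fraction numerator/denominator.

P(llAAmmBB) = 1/256

LlAaMmBb gametes: LAMB×1, LAMb×1, LAmB×1, LAmb×1, LaMB×1, LaMb×1, LamB×1, Lamb×1, lAMB×1, lAMb×1, lAmB×1, lAmb×1, laMB×1, laMb×1, lamB×1, lamb×1
LlAaMmBb gametes: LAMB×1, LAMb×1, LAmB×1, LAmb×1, LaMB×1, LaMb×1, LamB×1, Lamb×1, lAMB×1, lAMb×1, lAmB×1, lAmb×1, laMB×1, laMb×1, lamB×1, lamb×1
LlAaMmBb×LlAaMmBb grid (16·16=256): LLAAMMBB=1 LLAAMMBb=2 LLAAMMbb=1 LLAAMmBB=2 LLAAMmBb=4 LLAAMmbb=2 LLAAmmBB=1 LLAAmmBb=2 LLAAmmbb=1 LLAaMMBB=2 LLAaMMBb=4 LLAaMMbb=2 LLAaMmBB=4 LLAaMmBb=8 LLAaMmbb=4 LLAammBB=2 LLAammBb=4 LLAammbb=2 LLaaMMBB=1 LLaaMMBb=2 LLaaMMbb=1 LLaaMmBB=2 LLaaMmBb=4 LLaaMmbb=2 LLaammBB=1 LLaammBb=2 LLaammbb=1 LlAAMMBB=2 LlAAMMBb=4 LlAAMMbb=2 LlAAMmBB=4 LlAAMmBb=8 LlAAMmbb=4 LlAAmmBB=2 LlAAmmBb=4 LlAAmmbb=2 LlAaMMBB=4 LlAaMMBb=8 LlAaMMbb=4 LlAaMmBB=8 LlAaMmBb=16 LlAaMmbb=8 LlAammBB=4 LlAammBb=8 LlAammbb=4 LlaaMMBB=2 LlaaMMBb=4 LlaaMMbb=2 LlaaMmBB=4 LlaaMmBb=8 LlaaMmbb=4 LlaammBB=2 LlaammBb=4 Llaammbb=2 llAAMMBB=1 llAAMMBb=2 llAAMMbb=1 llAAMmBB=2 llAAMmBb=4 llAAMmbb=2 llAAmmBB=1 llAAmmBb=2 llAAmmbb=1 llAaMMBB=2 llAaMMBb=4 llAaMMbb=2 llAaMmBB=4 llAaMmBb=8 llAaMmbb=4 llAammBB=2 llAammBb=4 llAammbb=2 llaaMMBB=1 llaaMMBb=2 llaaMMbb=1 llaaMmBB=2 llaaMmBb=4 llaaMmbb=2 llaammBB=1 llaammBb=2 llaammbb=1
llAAmmBB hits 1/256; gcd=1; 1÷1/256÷1 = 1/256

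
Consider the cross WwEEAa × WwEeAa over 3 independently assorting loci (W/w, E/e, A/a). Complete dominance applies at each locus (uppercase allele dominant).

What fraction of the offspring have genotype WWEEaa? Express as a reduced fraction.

P(WWEEaa) = 1/32

WwEEAa gametes: WEA×2, WEa×2, wEA×2, wEa×2
WwEeAa gametes: WEA×1, WEa×1, WeA×1, Wea×1, wEA×1, wEa×1, weA×1, wea×1
WwEEAa×WwEeAa grid (8·8=64): WWEEAA=2 WWEEAa=4 WWEEaa=2 WWEeAA=2 WWEeAa=4 WWEeaa=2 WwEEAA=4 WwEEAa=8 WwEEaa=4 WwEeAA=4 WwEeAa=8 WwEeaa=4 wwEEAA=2 wwEEAa=4 wwEEaa=2 wwEeAA=2 wwEeAa=4 wwEeaa=2
WWEEaa hits 2/64; gcd=2; 2÷2/64÷2 = 1/32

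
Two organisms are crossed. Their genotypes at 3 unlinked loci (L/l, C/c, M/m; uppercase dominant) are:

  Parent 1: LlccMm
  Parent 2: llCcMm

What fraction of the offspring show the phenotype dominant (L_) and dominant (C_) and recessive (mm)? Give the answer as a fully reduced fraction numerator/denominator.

P(L_ C_ mm) = 1/16

LlccMm gametes: LcM×2, Lcm×2, lcM×2, lcm×2
llCcMm gametes: lCM×2, lCm×2, lcM×2, lcm×2
LlccMm×llCcMm grid (8·8=64): LlCcMM=4 LlCcMm=8 LlCcmm=4 LlccMM=4 LlccMm=8 Llccmm=4 llCcMM=4 llCcMm=8 llCcmm=4 llccMM=4 llccMm=8 llccmm=4
L_ C_ mm hits 4/64; gcd=4; 4÷4/64÷4 = 1/16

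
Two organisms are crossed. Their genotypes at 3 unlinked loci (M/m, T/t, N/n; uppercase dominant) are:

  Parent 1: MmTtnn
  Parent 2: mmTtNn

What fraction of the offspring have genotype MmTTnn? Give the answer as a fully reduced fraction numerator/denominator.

MmTtnn gametes: MTn×2, Mtn×2, mTn×2, mtn×2
mmTtNn gametes: mTN×2, mTn×2, mtN×2, mtn×2
MmTtnn×mmTtNn grid (8·8=64): MmTTNn=4 MmTTnn=4 MmTtNn=8 MmTtnn=8 MmttNn=4 Mmttnn=4 mmTTNn=4 mmTTnn=4 mmTtNn=8 mmTtnn=8 mmttNn=4 mmttnn=4
MmTTnn hits 4/64; gcd=4; 4÷4/64÷4 = 1/16

P(MmTTnn) = 1/16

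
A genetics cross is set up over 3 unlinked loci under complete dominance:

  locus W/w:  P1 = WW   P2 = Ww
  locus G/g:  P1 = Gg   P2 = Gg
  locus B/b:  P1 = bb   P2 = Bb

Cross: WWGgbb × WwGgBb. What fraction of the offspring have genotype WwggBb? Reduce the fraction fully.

WWGgbb gametes: WGb×4, Wgb×4
WwGgBb gametes: WGB×1, WGb×1, WgB×1, Wgb×1, wGB×1, wGb×1, wgB×1, wgb×1
WWGgbb×WwGgBb grid (8·8=64): WWGGBb=4 WWGGbb=4 WWGgBb=8 WWGgbb=8 WWggBb=4 WWggbb=4 WwGGBb=4 WwGGbb=4 WwGgBb=8 WwGgbb=8 WwggBb=4 Wwggbb=4
WwggBb hits 4/64; gcd=4; 4÷4/64÷4 = 1/16

P(WwggBb) = 1/16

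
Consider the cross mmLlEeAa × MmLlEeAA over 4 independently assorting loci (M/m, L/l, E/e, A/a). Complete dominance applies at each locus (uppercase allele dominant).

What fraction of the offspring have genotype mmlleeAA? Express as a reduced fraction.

P(mmlleeAA) = 1/64

mmLlEeAa gametes: mLEA×2, mLEa×2, mLeA×2, mLea×2, mlEA×2, mlEa×2, mleA×2, mlea×2
MmLlEeAA gametes: MLEA×2, MLeA×2, MlEA×2, MleA×2, mLEA×2, mLeA×2, mlEA×2, mleA×2
mmLlEeAa×MmLlEeAA grid (16·16=256): MmLLEEAA=4 MmLLEEAa=4 MmLLEeAA=8 MmLLEeAa=8 MmLLeeAA=4 MmLLeeAa=4 MmLlEEAA=8 MmLlEEAa=8 MmLlEeAA=16 MmLlEeAa=16 MmLleeAA=8 MmLleeAa=8 MmllEEAA=4 MmllEEAa=4 MmllEeAA=8 MmllEeAa=8 MmlleeAA=4 MmlleeAa=4 mmLLEEAA=4 mmLLEEAa=4 mmLLEeAA=8 mmLLEeAa=8 mmLLeeAA=4 mmLLeeAa=4 mmLlEEAA=8 mmLlEEAa=8 mmLlEeAA=16 mmLlEeAa=16 mmLleeAA=8 mmLleeAa=8 mmllEEAA=4 mmllEEAa=4 mmllEeAA=8 mmllEeAa=8 mmlleeAA=4 mmlleeAa=4
mmlleeAA hits 4/256; gcd=4; 4÷4/256÷4 = 1/64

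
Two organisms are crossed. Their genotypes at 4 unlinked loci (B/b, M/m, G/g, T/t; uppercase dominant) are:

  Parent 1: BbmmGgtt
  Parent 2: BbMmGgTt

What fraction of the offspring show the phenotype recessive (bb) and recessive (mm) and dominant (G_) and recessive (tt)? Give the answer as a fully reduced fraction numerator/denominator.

BbmmGgtt gametes: BmGt×4, Bmgt×4, bmGt×4, bmgt×4
BbMmGgTt gametes: BMGT×1, BMGt×1, BMgT×1, BMgt×1, BmGT×1, BmGt×1, BmgT×1, Bmgt×1, bMGT×1, bMGt×1, bMgT×1, bMgt×1, bmGT×1, bmGt×1, bmgT×1, bmgt×1
BbmmGgtt×BbMmGgTt grid (16·16=256): BBMmGGTt=4 BBMmGGtt=4 BBMmGgTt=8 BBMmGgtt=8 BBMmggTt=4 BBMmggtt=4 BBmmGGTt=4 BBmmGGtt=4 BBmmGgTt=8 BBmmGgtt=8 BBmmggTt=4 BBmmggtt=4 BbMmGGTt=8 BbMmGGtt=8 BbMmGgTt=16 BbMmGgtt=16 BbMmggTt=8 BbMmggtt=8 BbmmGGTt=8 BbmmGGtt=8 BbmmGgTt=16 BbmmGgtt=16 BbmmggTt=8 Bbmmggtt=8 bbMmGGTt=4 bbMmGGtt=4 bbMmGgTt=8 bbMmGgtt=8 bbMmggTt=4 bbMmggtt=4 bbmmGGTt=4 bbmmGGtt=4 bbmmGgTt=8 bbmmGgtt=8 bbmmggTt=4 bbmmggtt=4
bb mm G_ tt hits 12/256; gcd=4; 12÷4/256÷4 = 3/64

P(bb mm G_ tt) = 3/64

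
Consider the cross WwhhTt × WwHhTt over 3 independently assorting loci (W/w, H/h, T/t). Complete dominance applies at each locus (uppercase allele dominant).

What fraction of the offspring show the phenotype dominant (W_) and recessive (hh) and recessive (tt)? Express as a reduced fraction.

P(W_ hh tt) = 3/32

WwhhTt gametes: WhT×2, Wht×2, whT×2, wht×2
WwHhTt gametes: WHT×1, WHt×1, WhT×1, Wht×1, wHT×1, wHt×1, whT×1, wht×1
WwhhTt×WwHhTt grid (8·8=64): WWHhTT=2 WWHhTt=4 WWHhtt=2 WWhhTT=2 WWhhTt=4 WWhhtt=2 WwHhTT=4 WwHhTt=8 WwHhtt=4 WwhhTT=4 WwhhTt=8 Wwhhtt=4 wwHhTT=2 wwHhTt=4 wwHhtt=2 wwhhTT=2 wwhhTt=4 wwhhtt=2
W_ hh tt hits 6/64; gcd=2; 6÷2/64÷2 = 3/32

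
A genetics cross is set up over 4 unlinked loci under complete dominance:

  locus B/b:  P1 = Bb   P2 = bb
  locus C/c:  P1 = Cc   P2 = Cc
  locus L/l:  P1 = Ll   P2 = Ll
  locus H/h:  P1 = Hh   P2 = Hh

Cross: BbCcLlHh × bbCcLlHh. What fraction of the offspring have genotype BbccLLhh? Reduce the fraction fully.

BbCcLlHh gametes: BCLH×1, BCLh×1, BClH×1, BClh×1, BcLH×1, BcLh×1, BclH×1, Bclh×1, bCLH×1, bCLh×1, bClH×1, bClh×1, bcLH×1, bcLh×1, bclH×1, bclh×1
bbCcLlHh gametes: bCLH×2, bCLh×2, bClH×2, bClh×2, bcLH×2, bcLh×2, bclH×2, bclh×2
BbCcLlHh×bbCcLlHh grid (16·16=256): BbCCLLHH=2 BbCCLLHh=4 BbCCLLhh=2 BbCCLlHH=4 BbCCLlHh=8 BbCCLlhh=4 BbCCllHH=2 BbCCllHh=4 BbCCllhh=2 BbCcLLHH=4 BbCcLLHh=8 BbCcLLhh=4 BbCcLlHH=8 BbCcLlHh=16 BbCcLlhh=8 BbCcllHH=4 BbCcllHh=8 BbCcllhh=4 BbccLLHH=2 BbccLLHh=4 BbccLLhh=2 BbccLlHH=4 BbccLlHh=8 BbccLlhh=4 BbccllHH=2 BbccllHh=4 Bbccllhh=2 bbCCLLHH=2 bbCCLLHh=4 bbCCLLhh=2 bbCCLlHH=4 bbCCLlHh=8 bbCCLlhh=4 bbCCllHH=2 bbCCllHh=4 bbCCllhh=2 bbCcLLHH=4 bbCcLLHh=8 bbCcLLhh=4 bbCcLlHH=8 bbCcLlHh=16 bbCcLlhh=8 bbCcllHH=4 bbCcllHh=8 bbCcllhh=4 bbccLLHH=2 bbccLLHh=4 bbccLLhh=2 bbccLlHH=4 bbccLlHh=8 bbccLlhh=4 bbccllHH=2 bbccllHh=4 bbccllhh=2
BbccLLhh hits 2/256; gcd=2; 2÷2/256÷2 = 1/128

P(BbccLLhh) = 1/128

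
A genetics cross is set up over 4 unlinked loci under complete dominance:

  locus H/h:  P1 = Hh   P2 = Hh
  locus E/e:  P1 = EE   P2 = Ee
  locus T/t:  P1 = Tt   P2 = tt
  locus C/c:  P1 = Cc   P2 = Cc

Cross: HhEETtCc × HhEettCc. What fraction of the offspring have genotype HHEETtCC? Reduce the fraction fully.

P(HHEETtCC) = 1/64

HhEETtCc gametes: HETC×2, HETc×2, HEtC×2, HEtc×2, hETC×2, hETc×2, hEtC×2, hEtc×2
HhEettCc gametes: HEtC×2, HEtc×2, HetC×2, Hetc×2, hEtC×2, hEtc×2, hetC×2, hetc×2
HhEETtCc×HhEettCc grid (16·16=256): HHEETtCC=4 HHEETtCc=8 HHEETtcc=4 HHEEttCC=4 HHEEttCc=8 HHEEttcc=4 HHEeTtCC=4 HHEeTtCc=8 HHEeTtcc=4 HHEettCC=4 HHEettCc=8 HHEettcc=4 HhEETtCC=8 HhEETtCc=16 HhEETtcc=8 HhEEttCC=8 HhEEttCc=16 HhEEttcc=8 HhEeTtCC=8 HhEeTtCc=16 HhEeTtcc=8 HhEettCC=8 HhEettCc=16 HhEettcc=8 hhEETtCC=4 hhEETtCc=8 hhEETtcc=4 hhEEttCC=4 hhEEttCc=8 hhEEttcc=4 hhEeTtCC=4 hhEeTtCc=8 hhEeTtcc=4 hhEettCC=4 hhEettCc=8 hhEettcc=4
HHEETtCC hits 4/256; gcd=4; 4÷4/256÷4 = 1/64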